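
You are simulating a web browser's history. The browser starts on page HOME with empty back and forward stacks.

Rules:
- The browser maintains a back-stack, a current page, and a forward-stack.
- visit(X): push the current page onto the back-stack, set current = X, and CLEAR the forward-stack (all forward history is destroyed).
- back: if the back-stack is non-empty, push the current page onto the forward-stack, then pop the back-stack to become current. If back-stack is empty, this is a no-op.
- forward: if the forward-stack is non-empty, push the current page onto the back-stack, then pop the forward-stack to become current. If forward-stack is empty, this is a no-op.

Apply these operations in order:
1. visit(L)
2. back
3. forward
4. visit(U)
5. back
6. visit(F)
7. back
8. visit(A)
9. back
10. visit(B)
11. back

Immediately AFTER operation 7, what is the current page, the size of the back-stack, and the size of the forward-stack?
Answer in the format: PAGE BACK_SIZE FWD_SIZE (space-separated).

After 1 (visit(L)): cur=L back=1 fwd=0
After 2 (back): cur=HOME back=0 fwd=1
After 3 (forward): cur=L back=1 fwd=0
After 4 (visit(U)): cur=U back=2 fwd=0
After 5 (back): cur=L back=1 fwd=1
After 6 (visit(F)): cur=F back=2 fwd=0
After 7 (back): cur=L back=1 fwd=1

L 1 1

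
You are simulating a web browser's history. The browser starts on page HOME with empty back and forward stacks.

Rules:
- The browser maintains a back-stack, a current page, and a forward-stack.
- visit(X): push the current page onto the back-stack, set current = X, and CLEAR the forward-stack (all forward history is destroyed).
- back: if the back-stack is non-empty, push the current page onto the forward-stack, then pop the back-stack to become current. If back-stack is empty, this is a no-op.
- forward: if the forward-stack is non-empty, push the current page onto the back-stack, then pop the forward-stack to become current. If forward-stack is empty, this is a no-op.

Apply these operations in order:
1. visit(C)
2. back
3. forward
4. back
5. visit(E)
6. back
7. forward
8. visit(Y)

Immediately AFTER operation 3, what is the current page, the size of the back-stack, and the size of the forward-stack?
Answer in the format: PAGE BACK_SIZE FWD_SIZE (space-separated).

After 1 (visit(C)): cur=C back=1 fwd=0
After 2 (back): cur=HOME back=0 fwd=1
After 3 (forward): cur=C back=1 fwd=0

C 1 0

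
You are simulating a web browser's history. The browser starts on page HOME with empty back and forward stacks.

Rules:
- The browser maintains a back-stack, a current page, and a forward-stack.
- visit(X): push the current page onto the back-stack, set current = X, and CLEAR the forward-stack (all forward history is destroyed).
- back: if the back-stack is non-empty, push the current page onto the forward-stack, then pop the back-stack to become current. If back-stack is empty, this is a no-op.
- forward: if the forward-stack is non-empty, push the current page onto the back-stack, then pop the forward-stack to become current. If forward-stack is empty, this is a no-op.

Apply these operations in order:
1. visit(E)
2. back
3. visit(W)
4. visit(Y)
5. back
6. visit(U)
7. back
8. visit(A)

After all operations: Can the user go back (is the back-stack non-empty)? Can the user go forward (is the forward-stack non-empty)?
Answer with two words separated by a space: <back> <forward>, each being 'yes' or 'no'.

Answer: yes no

Derivation:
After 1 (visit(E)): cur=E back=1 fwd=0
After 2 (back): cur=HOME back=0 fwd=1
After 3 (visit(W)): cur=W back=1 fwd=0
After 4 (visit(Y)): cur=Y back=2 fwd=0
After 5 (back): cur=W back=1 fwd=1
After 6 (visit(U)): cur=U back=2 fwd=0
After 7 (back): cur=W back=1 fwd=1
After 8 (visit(A)): cur=A back=2 fwd=0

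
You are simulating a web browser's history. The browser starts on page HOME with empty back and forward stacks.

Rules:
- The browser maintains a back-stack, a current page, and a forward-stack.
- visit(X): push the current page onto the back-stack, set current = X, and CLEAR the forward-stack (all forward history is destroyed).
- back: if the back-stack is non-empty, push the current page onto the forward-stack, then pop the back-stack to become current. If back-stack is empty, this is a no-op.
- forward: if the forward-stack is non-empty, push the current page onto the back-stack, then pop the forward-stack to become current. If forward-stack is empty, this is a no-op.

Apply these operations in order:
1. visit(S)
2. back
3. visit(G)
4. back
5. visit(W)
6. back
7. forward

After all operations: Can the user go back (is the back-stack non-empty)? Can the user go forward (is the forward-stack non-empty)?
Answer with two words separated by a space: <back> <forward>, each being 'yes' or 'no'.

After 1 (visit(S)): cur=S back=1 fwd=0
After 2 (back): cur=HOME back=0 fwd=1
After 3 (visit(G)): cur=G back=1 fwd=0
After 4 (back): cur=HOME back=0 fwd=1
After 5 (visit(W)): cur=W back=1 fwd=0
After 6 (back): cur=HOME back=0 fwd=1
After 7 (forward): cur=W back=1 fwd=0

Answer: yes no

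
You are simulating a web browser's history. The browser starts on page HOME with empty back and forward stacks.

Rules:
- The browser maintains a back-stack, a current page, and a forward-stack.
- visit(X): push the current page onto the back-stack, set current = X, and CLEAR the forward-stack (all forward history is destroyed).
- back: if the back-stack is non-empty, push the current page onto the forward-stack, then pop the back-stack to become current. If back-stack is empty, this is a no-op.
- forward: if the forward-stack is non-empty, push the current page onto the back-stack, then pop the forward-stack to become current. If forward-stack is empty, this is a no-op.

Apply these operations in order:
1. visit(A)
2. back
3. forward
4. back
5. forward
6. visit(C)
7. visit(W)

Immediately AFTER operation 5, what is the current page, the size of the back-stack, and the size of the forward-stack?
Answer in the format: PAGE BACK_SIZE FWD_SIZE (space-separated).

After 1 (visit(A)): cur=A back=1 fwd=0
After 2 (back): cur=HOME back=0 fwd=1
After 3 (forward): cur=A back=1 fwd=0
After 4 (back): cur=HOME back=0 fwd=1
After 5 (forward): cur=A back=1 fwd=0

A 1 0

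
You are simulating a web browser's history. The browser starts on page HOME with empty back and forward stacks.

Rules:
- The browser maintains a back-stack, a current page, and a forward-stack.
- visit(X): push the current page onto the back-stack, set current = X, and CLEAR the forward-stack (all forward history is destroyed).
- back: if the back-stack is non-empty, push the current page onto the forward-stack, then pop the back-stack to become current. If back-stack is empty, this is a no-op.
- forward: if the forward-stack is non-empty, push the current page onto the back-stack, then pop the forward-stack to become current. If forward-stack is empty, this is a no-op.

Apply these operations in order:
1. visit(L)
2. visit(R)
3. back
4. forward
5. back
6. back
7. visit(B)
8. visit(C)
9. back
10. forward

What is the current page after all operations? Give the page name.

Answer: C

Derivation:
After 1 (visit(L)): cur=L back=1 fwd=0
After 2 (visit(R)): cur=R back=2 fwd=0
After 3 (back): cur=L back=1 fwd=1
After 4 (forward): cur=R back=2 fwd=0
After 5 (back): cur=L back=1 fwd=1
After 6 (back): cur=HOME back=0 fwd=2
After 7 (visit(B)): cur=B back=1 fwd=0
After 8 (visit(C)): cur=C back=2 fwd=0
After 9 (back): cur=B back=1 fwd=1
After 10 (forward): cur=C back=2 fwd=0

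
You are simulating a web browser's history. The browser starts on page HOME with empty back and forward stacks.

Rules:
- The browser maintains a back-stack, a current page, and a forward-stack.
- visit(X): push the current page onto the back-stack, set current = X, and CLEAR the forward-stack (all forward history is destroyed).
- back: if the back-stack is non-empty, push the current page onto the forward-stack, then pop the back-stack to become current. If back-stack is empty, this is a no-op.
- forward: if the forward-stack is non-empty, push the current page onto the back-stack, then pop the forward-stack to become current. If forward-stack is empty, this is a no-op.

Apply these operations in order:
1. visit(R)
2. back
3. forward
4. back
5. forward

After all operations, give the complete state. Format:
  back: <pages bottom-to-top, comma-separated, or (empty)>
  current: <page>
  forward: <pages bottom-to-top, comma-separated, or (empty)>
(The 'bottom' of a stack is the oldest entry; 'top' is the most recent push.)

Answer: back: HOME
current: R
forward: (empty)

Derivation:
After 1 (visit(R)): cur=R back=1 fwd=0
After 2 (back): cur=HOME back=0 fwd=1
After 3 (forward): cur=R back=1 fwd=0
After 4 (back): cur=HOME back=0 fwd=1
After 5 (forward): cur=R back=1 fwd=0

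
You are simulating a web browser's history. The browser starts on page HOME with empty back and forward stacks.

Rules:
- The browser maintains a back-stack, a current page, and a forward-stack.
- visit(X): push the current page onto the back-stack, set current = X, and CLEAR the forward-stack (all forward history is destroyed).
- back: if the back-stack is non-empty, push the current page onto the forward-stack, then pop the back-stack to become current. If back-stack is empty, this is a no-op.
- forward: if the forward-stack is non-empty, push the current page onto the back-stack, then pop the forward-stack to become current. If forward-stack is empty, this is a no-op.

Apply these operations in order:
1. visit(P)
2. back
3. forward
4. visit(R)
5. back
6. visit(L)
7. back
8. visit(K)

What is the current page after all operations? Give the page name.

After 1 (visit(P)): cur=P back=1 fwd=0
After 2 (back): cur=HOME back=0 fwd=1
After 3 (forward): cur=P back=1 fwd=0
After 4 (visit(R)): cur=R back=2 fwd=0
After 5 (back): cur=P back=1 fwd=1
After 6 (visit(L)): cur=L back=2 fwd=0
After 7 (back): cur=P back=1 fwd=1
After 8 (visit(K)): cur=K back=2 fwd=0

Answer: K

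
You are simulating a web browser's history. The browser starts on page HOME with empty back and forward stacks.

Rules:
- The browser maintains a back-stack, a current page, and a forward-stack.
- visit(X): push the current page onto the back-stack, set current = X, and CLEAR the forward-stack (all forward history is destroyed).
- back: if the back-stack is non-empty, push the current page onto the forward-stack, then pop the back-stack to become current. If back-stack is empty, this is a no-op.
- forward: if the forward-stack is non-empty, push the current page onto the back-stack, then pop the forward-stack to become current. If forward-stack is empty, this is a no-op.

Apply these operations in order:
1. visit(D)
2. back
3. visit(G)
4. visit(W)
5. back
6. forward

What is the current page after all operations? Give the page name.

After 1 (visit(D)): cur=D back=1 fwd=0
After 2 (back): cur=HOME back=0 fwd=1
After 3 (visit(G)): cur=G back=1 fwd=0
After 4 (visit(W)): cur=W back=2 fwd=0
After 5 (back): cur=G back=1 fwd=1
After 6 (forward): cur=W back=2 fwd=0

Answer: W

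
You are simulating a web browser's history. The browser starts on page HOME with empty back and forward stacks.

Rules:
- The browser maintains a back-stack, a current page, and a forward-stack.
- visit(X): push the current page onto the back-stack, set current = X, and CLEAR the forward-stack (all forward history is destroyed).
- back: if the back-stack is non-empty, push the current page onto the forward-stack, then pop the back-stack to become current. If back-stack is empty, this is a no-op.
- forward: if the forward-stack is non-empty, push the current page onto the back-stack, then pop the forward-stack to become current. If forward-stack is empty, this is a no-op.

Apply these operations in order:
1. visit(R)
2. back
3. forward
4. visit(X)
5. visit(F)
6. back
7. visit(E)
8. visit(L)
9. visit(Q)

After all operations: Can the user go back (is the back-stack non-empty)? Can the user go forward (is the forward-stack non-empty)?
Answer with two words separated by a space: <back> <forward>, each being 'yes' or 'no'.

Answer: yes no

Derivation:
After 1 (visit(R)): cur=R back=1 fwd=0
After 2 (back): cur=HOME back=0 fwd=1
After 3 (forward): cur=R back=1 fwd=0
After 4 (visit(X)): cur=X back=2 fwd=0
After 5 (visit(F)): cur=F back=3 fwd=0
After 6 (back): cur=X back=2 fwd=1
After 7 (visit(E)): cur=E back=3 fwd=0
After 8 (visit(L)): cur=L back=4 fwd=0
After 9 (visit(Q)): cur=Q back=5 fwd=0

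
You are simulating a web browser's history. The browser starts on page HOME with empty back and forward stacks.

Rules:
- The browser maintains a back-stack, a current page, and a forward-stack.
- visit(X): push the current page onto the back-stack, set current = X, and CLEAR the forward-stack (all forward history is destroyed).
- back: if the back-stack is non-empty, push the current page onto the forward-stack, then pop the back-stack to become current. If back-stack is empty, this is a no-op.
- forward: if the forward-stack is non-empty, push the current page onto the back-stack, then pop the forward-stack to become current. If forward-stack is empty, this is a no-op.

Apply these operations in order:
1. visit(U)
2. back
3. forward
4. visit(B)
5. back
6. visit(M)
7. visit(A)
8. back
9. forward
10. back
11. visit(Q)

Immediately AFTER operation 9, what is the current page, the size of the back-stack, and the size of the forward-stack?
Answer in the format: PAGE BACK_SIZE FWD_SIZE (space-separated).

After 1 (visit(U)): cur=U back=1 fwd=0
After 2 (back): cur=HOME back=0 fwd=1
After 3 (forward): cur=U back=1 fwd=0
After 4 (visit(B)): cur=B back=2 fwd=0
After 5 (back): cur=U back=1 fwd=1
After 6 (visit(M)): cur=M back=2 fwd=0
After 7 (visit(A)): cur=A back=3 fwd=0
After 8 (back): cur=M back=2 fwd=1
After 9 (forward): cur=A back=3 fwd=0

A 3 0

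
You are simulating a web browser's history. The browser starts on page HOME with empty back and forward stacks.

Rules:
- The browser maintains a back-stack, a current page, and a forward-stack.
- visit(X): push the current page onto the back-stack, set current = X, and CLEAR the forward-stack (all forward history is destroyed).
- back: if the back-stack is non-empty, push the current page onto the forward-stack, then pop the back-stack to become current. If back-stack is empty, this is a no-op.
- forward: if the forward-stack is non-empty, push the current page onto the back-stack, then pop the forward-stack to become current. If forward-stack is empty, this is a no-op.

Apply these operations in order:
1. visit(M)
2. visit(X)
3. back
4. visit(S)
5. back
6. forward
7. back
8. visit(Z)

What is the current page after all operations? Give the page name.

Answer: Z

Derivation:
After 1 (visit(M)): cur=M back=1 fwd=0
After 2 (visit(X)): cur=X back=2 fwd=0
After 3 (back): cur=M back=1 fwd=1
After 4 (visit(S)): cur=S back=2 fwd=0
After 5 (back): cur=M back=1 fwd=1
After 6 (forward): cur=S back=2 fwd=0
After 7 (back): cur=M back=1 fwd=1
After 8 (visit(Z)): cur=Z back=2 fwd=0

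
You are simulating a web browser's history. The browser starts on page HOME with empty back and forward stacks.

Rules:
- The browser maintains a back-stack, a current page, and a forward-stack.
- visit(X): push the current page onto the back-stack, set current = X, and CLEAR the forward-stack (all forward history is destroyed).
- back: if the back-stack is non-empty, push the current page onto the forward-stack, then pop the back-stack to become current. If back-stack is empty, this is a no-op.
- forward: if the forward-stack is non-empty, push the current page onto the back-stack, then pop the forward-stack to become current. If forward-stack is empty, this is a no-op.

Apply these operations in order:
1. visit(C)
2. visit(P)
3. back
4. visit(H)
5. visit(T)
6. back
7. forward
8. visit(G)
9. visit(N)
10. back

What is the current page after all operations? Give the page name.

Answer: G

Derivation:
After 1 (visit(C)): cur=C back=1 fwd=0
After 2 (visit(P)): cur=P back=2 fwd=0
After 3 (back): cur=C back=1 fwd=1
After 4 (visit(H)): cur=H back=2 fwd=0
After 5 (visit(T)): cur=T back=3 fwd=0
After 6 (back): cur=H back=2 fwd=1
After 7 (forward): cur=T back=3 fwd=0
After 8 (visit(G)): cur=G back=4 fwd=0
After 9 (visit(N)): cur=N back=5 fwd=0
After 10 (back): cur=G back=4 fwd=1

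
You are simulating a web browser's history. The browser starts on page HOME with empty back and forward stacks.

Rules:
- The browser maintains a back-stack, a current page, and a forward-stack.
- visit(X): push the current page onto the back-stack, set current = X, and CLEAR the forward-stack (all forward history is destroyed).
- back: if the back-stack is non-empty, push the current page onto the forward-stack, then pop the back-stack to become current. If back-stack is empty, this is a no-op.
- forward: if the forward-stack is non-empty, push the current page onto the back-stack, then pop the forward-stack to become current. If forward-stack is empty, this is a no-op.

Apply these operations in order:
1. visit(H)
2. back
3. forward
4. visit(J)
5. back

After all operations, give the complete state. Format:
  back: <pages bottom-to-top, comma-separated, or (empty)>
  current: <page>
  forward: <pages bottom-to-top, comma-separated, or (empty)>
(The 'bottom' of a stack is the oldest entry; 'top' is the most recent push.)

After 1 (visit(H)): cur=H back=1 fwd=0
After 2 (back): cur=HOME back=0 fwd=1
After 3 (forward): cur=H back=1 fwd=0
After 4 (visit(J)): cur=J back=2 fwd=0
After 5 (back): cur=H back=1 fwd=1

Answer: back: HOME
current: H
forward: J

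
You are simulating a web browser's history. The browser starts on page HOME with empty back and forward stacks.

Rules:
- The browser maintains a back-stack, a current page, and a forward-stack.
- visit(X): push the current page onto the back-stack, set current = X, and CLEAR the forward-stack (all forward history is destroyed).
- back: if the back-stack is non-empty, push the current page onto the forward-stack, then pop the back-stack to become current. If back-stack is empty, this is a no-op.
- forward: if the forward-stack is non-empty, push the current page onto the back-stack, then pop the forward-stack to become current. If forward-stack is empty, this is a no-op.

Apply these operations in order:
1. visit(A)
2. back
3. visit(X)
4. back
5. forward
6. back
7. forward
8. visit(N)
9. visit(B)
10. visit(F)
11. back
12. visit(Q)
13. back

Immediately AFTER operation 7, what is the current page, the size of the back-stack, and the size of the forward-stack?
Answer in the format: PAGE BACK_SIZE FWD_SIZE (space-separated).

After 1 (visit(A)): cur=A back=1 fwd=0
After 2 (back): cur=HOME back=0 fwd=1
After 3 (visit(X)): cur=X back=1 fwd=0
After 4 (back): cur=HOME back=0 fwd=1
After 5 (forward): cur=X back=1 fwd=0
After 6 (back): cur=HOME back=0 fwd=1
After 7 (forward): cur=X back=1 fwd=0

X 1 0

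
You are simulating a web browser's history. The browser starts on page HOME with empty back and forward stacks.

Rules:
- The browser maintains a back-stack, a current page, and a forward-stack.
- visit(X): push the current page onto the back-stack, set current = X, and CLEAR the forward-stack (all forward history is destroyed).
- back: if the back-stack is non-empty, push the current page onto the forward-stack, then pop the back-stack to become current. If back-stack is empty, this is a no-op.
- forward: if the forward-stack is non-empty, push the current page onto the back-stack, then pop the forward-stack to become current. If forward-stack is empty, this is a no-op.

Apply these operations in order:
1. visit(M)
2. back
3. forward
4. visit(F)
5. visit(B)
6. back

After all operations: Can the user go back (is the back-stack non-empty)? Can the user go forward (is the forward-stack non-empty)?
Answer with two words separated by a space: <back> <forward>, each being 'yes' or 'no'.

After 1 (visit(M)): cur=M back=1 fwd=0
After 2 (back): cur=HOME back=0 fwd=1
After 3 (forward): cur=M back=1 fwd=0
After 4 (visit(F)): cur=F back=2 fwd=0
After 5 (visit(B)): cur=B back=3 fwd=0
After 6 (back): cur=F back=2 fwd=1

Answer: yes yes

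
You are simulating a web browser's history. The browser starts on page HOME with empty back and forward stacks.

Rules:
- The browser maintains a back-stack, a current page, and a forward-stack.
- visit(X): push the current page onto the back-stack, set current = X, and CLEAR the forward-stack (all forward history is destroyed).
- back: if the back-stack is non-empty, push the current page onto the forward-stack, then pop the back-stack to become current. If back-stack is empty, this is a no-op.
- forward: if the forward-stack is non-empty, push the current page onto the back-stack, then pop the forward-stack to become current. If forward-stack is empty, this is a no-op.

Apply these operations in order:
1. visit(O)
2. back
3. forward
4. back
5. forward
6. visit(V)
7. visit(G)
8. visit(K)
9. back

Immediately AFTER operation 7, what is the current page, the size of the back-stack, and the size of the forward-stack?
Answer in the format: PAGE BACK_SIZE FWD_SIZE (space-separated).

After 1 (visit(O)): cur=O back=1 fwd=0
After 2 (back): cur=HOME back=0 fwd=1
After 3 (forward): cur=O back=1 fwd=0
After 4 (back): cur=HOME back=0 fwd=1
After 5 (forward): cur=O back=1 fwd=0
After 6 (visit(V)): cur=V back=2 fwd=0
After 7 (visit(G)): cur=G back=3 fwd=0

G 3 0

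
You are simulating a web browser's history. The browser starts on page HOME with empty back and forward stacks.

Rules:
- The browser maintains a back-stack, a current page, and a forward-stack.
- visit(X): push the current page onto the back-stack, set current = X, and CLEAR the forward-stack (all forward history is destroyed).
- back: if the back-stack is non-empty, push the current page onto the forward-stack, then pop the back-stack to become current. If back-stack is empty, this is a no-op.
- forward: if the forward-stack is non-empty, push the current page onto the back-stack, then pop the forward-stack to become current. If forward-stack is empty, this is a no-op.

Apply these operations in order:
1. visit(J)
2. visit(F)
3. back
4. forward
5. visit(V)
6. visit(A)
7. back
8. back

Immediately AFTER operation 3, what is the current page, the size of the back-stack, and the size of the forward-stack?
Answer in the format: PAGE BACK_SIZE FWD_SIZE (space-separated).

After 1 (visit(J)): cur=J back=1 fwd=0
After 2 (visit(F)): cur=F back=2 fwd=0
After 3 (back): cur=J back=1 fwd=1

J 1 1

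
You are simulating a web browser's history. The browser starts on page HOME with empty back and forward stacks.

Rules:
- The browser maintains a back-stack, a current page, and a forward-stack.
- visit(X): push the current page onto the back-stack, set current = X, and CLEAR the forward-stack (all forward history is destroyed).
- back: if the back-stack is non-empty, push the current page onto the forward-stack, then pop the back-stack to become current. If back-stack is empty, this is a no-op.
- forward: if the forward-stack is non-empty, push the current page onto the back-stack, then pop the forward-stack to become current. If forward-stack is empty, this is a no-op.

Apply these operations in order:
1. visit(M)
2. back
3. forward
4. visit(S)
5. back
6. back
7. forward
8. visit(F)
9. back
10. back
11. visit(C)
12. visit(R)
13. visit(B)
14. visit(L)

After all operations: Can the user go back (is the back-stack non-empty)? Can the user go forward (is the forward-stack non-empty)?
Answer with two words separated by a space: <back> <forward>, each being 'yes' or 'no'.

After 1 (visit(M)): cur=M back=1 fwd=0
After 2 (back): cur=HOME back=0 fwd=1
After 3 (forward): cur=M back=1 fwd=0
After 4 (visit(S)): cur=S back=2 fwd=0
After 5 (back): cur=M back=1 fwd=1
After 6 (back): cur=HOME back=0 fwd=2
After 7 (forward): cur=M back=1 fwd=1
After 8 (visit(F)): cur=F back=2 fwd=0
After 9 (back): cur=M back=1 fwd=1
After 10 (back): cur=HOME back=0 fwd=2
After 11 (visit(C)): cur=C back=1 fwd=0
After 12 (visit(R)): cur=R back=2 fwd=0
After 13 (visit(B)): cur=B back=3 fwd=0
After 14 (visit(L)): cur=L back=4 fwd=0

Answer: yes no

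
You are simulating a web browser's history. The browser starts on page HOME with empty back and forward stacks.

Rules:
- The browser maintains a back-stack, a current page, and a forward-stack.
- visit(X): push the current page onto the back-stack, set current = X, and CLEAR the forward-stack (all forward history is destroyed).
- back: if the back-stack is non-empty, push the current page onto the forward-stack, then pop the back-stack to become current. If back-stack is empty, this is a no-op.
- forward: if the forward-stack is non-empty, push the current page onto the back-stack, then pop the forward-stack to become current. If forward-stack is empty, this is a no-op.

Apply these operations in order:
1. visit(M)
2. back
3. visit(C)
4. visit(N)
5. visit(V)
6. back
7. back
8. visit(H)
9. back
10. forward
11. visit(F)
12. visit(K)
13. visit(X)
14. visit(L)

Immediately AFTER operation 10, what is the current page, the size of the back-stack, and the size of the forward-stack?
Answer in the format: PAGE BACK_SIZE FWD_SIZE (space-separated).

After 1 (visit(M)): cur=M back=1 fwd=0
After 2 (back): cur=HOME back=0 fwd=1
After 3 (visit(C)): cur=C back=1 fwd=0
After 4 (visit(N)): cur=N back=2 fwd=0
After 5 (visit(V)): cur=V back=3 fwd=0
After 6 (back): cur=N back=2 fwd=1
After 7 (back): cur=C back=1 fwd=2
After 8 (visit(H)): cur=H back=2 fwd=0
After 9 (back): cur=C back=1 fwd=1
After 10 (forward): cur=H back=2 fwd=0

H 2 0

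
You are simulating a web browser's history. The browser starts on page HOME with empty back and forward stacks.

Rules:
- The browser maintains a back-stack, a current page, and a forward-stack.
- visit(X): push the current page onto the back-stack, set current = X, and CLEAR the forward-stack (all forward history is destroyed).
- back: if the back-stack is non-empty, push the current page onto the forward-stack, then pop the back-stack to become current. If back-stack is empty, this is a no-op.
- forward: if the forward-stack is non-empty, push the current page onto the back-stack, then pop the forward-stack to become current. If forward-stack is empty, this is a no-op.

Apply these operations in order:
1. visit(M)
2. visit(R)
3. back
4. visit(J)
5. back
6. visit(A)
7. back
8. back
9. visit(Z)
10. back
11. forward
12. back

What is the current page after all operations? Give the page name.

After 1 (visit(M)): cur=M back=1 fwd=0
After 2 (visit(R)): cur=R back=2 fwd=0
After 3 (back): cur=M back=1 fwd=1
After 4 (visit(J)): cur=J back=2 fwd=0
After 5 (back): cur=M back=1 fwd=1
After 6 (visit(A)): cur=A back=2 fwd=0
After 7 (back): cur=M back=1 fwd=1
After 8 (back): cur=HOME back=0 fwd=2
After 9 (visit(Z)): cur=Z back=1 fwd=0
After 10 (back): cur=HOME back=0 fwd=1
After 11 (forward): cur=Z back=1 fwd=0
After 12 (back): cur=HOME back=0 fwd=1

Answer: HOME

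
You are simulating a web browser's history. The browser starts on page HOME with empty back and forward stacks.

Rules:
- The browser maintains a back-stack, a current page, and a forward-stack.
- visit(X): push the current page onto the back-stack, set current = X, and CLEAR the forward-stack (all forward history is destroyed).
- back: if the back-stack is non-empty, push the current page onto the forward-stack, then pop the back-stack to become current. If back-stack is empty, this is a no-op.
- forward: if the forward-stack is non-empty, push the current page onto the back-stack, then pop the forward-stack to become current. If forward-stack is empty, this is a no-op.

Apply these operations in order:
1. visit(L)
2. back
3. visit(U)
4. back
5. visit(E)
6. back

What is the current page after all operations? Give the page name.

After 1 (visit(L)): cur=L back=1 fwd=0
After 2 (back): cur=HOME back=0 fwd=1
After 3 (visit(U)): cur=U back=1 fwd=0
After 4 (back): cur=HOME back=0 fwd=1
After 5 (visit(E)): cur=E back=1 fwd=0
After 6 (back): cur=HOME back=0 fwd=1

Answer: HOME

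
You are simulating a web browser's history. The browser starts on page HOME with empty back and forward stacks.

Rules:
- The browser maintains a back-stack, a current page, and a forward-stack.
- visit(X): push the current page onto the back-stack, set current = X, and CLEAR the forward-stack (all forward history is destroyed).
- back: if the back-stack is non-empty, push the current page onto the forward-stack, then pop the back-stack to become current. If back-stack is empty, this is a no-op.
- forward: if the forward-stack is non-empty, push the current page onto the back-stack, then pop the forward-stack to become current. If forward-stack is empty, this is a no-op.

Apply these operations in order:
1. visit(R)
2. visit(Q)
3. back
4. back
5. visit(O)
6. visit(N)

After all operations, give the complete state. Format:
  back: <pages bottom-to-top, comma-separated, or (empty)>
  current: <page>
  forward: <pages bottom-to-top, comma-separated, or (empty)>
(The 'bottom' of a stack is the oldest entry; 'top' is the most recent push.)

After 1 (visit(R)): cur=R back=1 fwd=0
After 2 (visit(Q)): cur=Q back=2 fwd=0
After 3 (back): cur=R back=1 fwd=1
After 4 (back): cur=HOME back=0 fwd=2
After 5 (visit(O)): cur=O back=1 fwd=0
After 6 (visit(N)): cur=N back=2 fwd=0

Answer: back: HOME,O
current: N
forward: (empty)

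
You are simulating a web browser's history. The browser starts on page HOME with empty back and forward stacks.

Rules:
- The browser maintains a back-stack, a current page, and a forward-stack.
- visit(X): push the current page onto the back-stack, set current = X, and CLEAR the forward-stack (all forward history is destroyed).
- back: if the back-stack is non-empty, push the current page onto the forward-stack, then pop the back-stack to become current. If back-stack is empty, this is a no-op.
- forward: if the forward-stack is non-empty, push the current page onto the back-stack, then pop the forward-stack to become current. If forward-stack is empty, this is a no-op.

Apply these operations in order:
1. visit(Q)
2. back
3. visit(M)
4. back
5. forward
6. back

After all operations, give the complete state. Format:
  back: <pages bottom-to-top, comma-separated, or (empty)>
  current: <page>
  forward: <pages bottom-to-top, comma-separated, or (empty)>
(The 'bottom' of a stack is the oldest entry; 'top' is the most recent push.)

Answer: back: (empty)
current: HOME
forward: M

Derivation:
After 1 (visit(Q)): cur=Q back=1 fwd=0
After 2 (back): cur=HOME back=0 fwd=1
After 3 (visit(M)): cur=M back=1 fwd=0
After 4 (back): cur=HOME back=0 fwd=1
After 5 (forward): cur=M back=1 fwd=0
After 6 (back): cur=HOME back=0 fwd=1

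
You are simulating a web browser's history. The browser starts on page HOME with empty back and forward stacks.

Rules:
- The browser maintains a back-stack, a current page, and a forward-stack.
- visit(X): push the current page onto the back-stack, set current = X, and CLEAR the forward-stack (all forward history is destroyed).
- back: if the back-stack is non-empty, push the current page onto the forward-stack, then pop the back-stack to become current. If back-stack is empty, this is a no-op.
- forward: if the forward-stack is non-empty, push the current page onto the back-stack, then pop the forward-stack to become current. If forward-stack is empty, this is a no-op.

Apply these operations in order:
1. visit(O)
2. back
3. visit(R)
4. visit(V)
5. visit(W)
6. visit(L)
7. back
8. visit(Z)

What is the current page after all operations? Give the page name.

After 1 (visit(O)): cur=O back=1 fwd=0
After 2 (back): cur=HOME back=0 fwd=1
After 3 (visit(R)): cur=R back=1 fwd=0
After 4 (visit(V)): cur=V back=2 fwd=0
After 5 (visit(W)): cur=W back=3 fwd=0
After 6 (visit(L)): cur=L back=4 fwd=0
After 7 (back): cur=W back=3 fwd=1
After 8 (visit(Z)): cur=Z back=4 fwd=0

Answer: Z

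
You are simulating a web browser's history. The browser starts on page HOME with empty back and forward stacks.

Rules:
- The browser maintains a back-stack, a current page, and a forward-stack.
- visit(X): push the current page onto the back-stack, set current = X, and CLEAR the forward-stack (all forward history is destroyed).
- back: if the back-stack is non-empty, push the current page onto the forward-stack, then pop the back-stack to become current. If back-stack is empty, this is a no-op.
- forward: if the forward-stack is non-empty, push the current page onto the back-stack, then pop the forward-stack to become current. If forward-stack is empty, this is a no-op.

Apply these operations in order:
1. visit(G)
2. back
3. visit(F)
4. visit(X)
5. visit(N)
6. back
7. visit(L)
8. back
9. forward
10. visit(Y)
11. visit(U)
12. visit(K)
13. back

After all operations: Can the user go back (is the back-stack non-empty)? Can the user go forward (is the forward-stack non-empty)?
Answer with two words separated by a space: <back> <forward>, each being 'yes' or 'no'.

After 1 (visit(G)): cur=G back=1 fwd=0
After 2 (back): cur=HOME back=0 fwd=1
After 3 (visit(F)): cur=F back=1 fwd=0
After 4 (visit(X)): cur=X back=2 fwd=0
After 5 (visit(N)): cur=N back=3 fwd=0
After 6 (back): cur=X back=2 fwd=1
After 7 (visit(L)): cur=L back=3 fwd=0
After 8 (back): cur=X back=2 fwd=1
After 9 (forward): cur=L back=3 fwd=0
After 10 (visit(Y)): cur=Y back=4 fwd=0
After 11 (visit(U)): cur=U back=5 fwd=0
After 12 (visit(K)): cur=K back=6 fwd=0
After 13 (back): cur=U back=5 fwd=1

Answer: yes yes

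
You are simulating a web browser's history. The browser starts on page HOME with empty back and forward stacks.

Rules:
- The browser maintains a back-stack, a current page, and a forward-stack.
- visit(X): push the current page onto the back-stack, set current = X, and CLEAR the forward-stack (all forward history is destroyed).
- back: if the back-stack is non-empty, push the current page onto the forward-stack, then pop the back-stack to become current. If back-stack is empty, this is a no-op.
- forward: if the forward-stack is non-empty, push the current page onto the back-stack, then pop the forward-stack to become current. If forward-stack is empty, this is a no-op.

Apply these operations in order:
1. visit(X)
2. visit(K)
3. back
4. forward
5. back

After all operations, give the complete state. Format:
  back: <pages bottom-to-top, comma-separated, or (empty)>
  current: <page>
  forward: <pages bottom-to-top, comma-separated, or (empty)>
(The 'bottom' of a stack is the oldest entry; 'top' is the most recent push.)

Answer: back: HOME
current: X
forward: K

Derivation:
After 1 (visit(X)): cur=X back=1 fwd=0
After 2 (visit(K)): cur=K back=2 fwd=0
After 3 (back): cur=X back=1 fwd=1
After 4 (forward): cur=K back=2 fwd=0
After 5 (back): cur=X back=1 fwd=1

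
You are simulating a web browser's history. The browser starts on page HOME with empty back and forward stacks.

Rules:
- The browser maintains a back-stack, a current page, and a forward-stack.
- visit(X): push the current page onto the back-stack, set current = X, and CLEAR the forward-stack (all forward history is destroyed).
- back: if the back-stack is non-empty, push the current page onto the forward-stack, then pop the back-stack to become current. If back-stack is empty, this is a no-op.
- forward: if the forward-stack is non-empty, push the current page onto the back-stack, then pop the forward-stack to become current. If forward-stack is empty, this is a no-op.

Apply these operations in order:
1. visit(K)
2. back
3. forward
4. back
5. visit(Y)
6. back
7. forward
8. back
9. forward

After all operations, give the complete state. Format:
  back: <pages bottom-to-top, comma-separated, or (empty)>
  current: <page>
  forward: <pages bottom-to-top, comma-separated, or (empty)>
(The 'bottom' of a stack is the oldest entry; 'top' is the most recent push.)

After 1 (visit(K)): cur=K back=1 fwd=0
After 2 (back): cur=HOME back=0 fwd=1
After 3 (forward): cur=K back=1 fwd=0
After 4 (back): cur=HOME back=0 fwd=1
After 5 (visit(Y)): cur=Y back=1 fwd=0
After 6 (back): cur=HOME back=0 fwd=1
After 7 (forward): cur=Y back=1 fwd=0
After 8 (back): cur=HOME back=0 fwd=1
After 9 (forward): cur=Y back=1 fwd=0

Answer: back: HOME
current: Y
forward: (empty)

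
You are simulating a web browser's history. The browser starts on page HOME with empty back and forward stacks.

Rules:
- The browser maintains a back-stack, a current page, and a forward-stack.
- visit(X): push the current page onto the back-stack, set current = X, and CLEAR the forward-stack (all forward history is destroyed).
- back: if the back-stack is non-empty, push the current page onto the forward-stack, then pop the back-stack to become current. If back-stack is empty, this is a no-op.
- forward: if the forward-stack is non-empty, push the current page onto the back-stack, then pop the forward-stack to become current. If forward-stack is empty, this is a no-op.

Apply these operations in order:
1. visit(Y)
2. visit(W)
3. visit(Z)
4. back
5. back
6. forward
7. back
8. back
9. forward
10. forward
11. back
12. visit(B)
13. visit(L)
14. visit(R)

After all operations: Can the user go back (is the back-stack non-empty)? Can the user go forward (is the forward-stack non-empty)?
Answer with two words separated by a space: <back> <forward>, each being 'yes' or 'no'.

After 1 (visit(Y)): cur=Y back=1 fwd=0
After 2 (visit(W)): cur=W back=2 fwd=0
After 3 (visit(Z)): cur=Z back=3 fwd=0
After 4 (back): cur=W back=2 fwd=1
After 5 (back): cur=Y back=1 fwd=2
After 6 (forward): cur=W back=2 fwd=1
After 7 (back): cur=Y back=1 fwd=2
After 8 (back): cur=HOME back=0 fwd=3
After 9 (forward): cur=Y back=1 fwd=2
After 10 (forward): cur=W back=2 fwd=1
After 11 (back): cur=Y back=1 fwd=2
After 12 (visit(B)): cur=B back=2 fwd=0
After 13 (visit(L)): cur=L back=3 fwd=0
After 14 (visit(R)): cur=R back=4 fwd=0

Answer: yes no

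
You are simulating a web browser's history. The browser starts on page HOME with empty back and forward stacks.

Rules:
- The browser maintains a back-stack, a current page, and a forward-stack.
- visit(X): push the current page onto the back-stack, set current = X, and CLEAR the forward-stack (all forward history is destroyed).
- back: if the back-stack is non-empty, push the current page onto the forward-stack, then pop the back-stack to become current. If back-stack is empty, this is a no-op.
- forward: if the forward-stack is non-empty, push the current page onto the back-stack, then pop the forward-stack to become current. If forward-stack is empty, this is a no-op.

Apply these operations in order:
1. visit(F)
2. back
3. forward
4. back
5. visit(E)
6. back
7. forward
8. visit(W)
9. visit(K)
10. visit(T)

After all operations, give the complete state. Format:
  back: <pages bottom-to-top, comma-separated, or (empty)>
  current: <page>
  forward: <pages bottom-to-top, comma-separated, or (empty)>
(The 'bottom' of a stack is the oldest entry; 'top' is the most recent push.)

After 1 (visit(F)): cur=F back=1 fwd=0
After 2 (back): cur=HOME back=0 fwd=1
After 3 (forward): cur=F back=1 fwd=0
After 4 (back): cur=HOME back=0 fwd=1
After 5 (visit(E)): cur=E back=1 fwd=0
After 6 (back): cur=HOME back=0 fwd=1
After 7 (forward): cur=E back=1 fwd=0
After 8 (visit(W)): cur=W back=2 fwd=0
After 9 (visit(K)): cur=K back=3 fwd=0
After 10 (visit(T)): cur=T back=4 fwd=0

Answer: back: HOME,E,W,K
current: T
forward: (empty)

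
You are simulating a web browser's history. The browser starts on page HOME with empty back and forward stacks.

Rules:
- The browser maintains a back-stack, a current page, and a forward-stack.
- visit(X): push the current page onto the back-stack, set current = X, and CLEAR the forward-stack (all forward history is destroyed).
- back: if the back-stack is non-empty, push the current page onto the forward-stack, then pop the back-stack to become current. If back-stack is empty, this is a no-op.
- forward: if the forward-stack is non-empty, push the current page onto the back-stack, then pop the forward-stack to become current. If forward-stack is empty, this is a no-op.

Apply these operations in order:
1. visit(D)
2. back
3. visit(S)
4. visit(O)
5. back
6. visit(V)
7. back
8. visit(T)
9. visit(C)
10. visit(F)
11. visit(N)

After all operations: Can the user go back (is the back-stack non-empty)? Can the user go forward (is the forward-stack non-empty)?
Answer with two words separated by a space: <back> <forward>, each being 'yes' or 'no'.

After 1 (visit(D)): cur=D back=1 fwd=0
After 2 (back): cur=HOME back=0 fwd=1
After 3 (visit(S)): cur=S back=1 fwd=0
After 4 (visit(O)): cur=O back=2 fwd=0
After 5 (back): cur=S back=1 fwd=1
After 6 (visit(V)): cur=V back=2 fwd=0
After 7 (back): cur=S back=1 fwd=1
After 8 (visit(T)): cur=T back=2 fwd=0
After 9 (visit(C)): cur=C back=3 fwd=0
After 10 (visit(F)): cur=F back=4 fwd=0
After 11 (visit(N)): cur=N back=5 fwd=0

Answer: yes no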